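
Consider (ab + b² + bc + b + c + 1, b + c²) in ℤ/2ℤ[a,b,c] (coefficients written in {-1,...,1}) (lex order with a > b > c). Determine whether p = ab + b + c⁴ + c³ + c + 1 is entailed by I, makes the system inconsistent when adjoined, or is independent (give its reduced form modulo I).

ab + b + c⁴ + c³ + c + 1 lies in I (it reduces to 0).

First compute the reduced Gröbner basis of I by Buchberger's algorithm.
f_1 = ab + b² + bc + b + c + 1, LT = ab.
f_2 = b + c², LT = b.

S(f_1,f_2): lcm = ab. S = ac² + b² + bc + b + c + 1.
  leading term ac²: no divisor's leading term divides it; move ac² to the remainder.
  leading term b²: subtract (b)·f_2 from b² + bc + b + c + 1 → bc² + bc + b + c + 1
  leading term bc²: subtract (c²)·f_2 from bc² + bc + b + c + 1 → bc + b + c⁴ + c + 1
  leading term bc: subtract (c)·f_2 from bc + b + c⁴ + c + 1 → b + c⁴ + c³ + c + 1
  leading term b: subtract (1)·f_2 from b + c⁴ + c³ + c + 1 → c⁴ + c³ + c² + c + 1
  leading term c⁴: no divisor's leading term divides it; move c⁴ to the remainder.
  leading term c³: no divisor's leading term divides it; move c³ to the remainder.
  leading term c²: no divisor's leading term divides it; move c² to the remainder.
  leading term c: no divisor's leading term divides it; move c to the remainder.
  leading term 1: no divisor's leading term divides it; move 1 to the remainder.
  remainder ac² + c⁴ + c³ + c² + c + 1 ≠ 0; add h_3 = ac² + c⁴ + c³ + c² + c + 1 to the basis.

The other S-polynomials (S(f_1,h_3), S(f_2,h_3)) all reduce to 0 modulo the current basis, so we have a Gröbner basis.
Inter-reduce: drop elements whose leading term is divisible by another's, tail-reduce, and make monic.
Reduced Gröbner basis: {ac² + c⁴ + c³ + c² + c + 1, b + c²}.
Label its elements g_1 = ac² + c⁴ + c³ + c² + c + 1, g_2 = b + c².

Reduce p = ab + b + c⁴ + c³ + c + 1 modulo G:
  leading term ab: subtract (a)·g_2 from ab + b + c⁴ + c³ + c + 1 → ac² + b + c⁴ + c³ + c + 1
  leading term ac²: subtract (1)·g_1 from ac² + b + c⁴ + c³ + c + 1 → b + c²
  leading term b: subtract (1)·g_2 from b + c² → 0
  normal form = 0.
Since the normal form is 0, p ∈ I.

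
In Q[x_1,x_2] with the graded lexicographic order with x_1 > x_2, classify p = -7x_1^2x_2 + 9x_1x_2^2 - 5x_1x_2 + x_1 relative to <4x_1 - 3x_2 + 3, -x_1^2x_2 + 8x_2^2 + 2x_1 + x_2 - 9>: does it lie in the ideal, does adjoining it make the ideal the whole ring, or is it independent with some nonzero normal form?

-7x_1^2x_2 + 9x_1x_2^2 - 5x_1x_2 + x_1 is independent of I; its normal form modulo I is 43x_2^2 + 41/4x_2 - 213/4.

First compute the reduced Gröbner basis of I by Buchberger's algorithm.
f_1 = 4x_1 - 3x_2 + 3, LT = x_1.
f_2 = -x_1^2x_2 + 8x_2^2 + 2x_1 + x_2 - 9, LT = x_1^2x_2.

S(f_1,f_2): lcm = x_1^2x_2. S = -3/4x_1x_2^2 + 3/4x_1x_2 + 8x_2^2 + 2x_1 + x_2 - 9.
  leading term x_1x_2^2: subtract (-3/16x_2^2)·f_1 from -3/4x_1x_2^2 + 3/4x_1x_2 + 8x_2^2 + 2x_1 + x_2 - 9 → -9/16x_2^3 + 3/4x_1x_2 + 137/16x_2^2 + 2x_1 + x_2 - 9
  leading term x_2^3: no divisor's leading term divides it; move -9/16x_2^3 to the remainder.
  leading term x_1x_2: subtract (3/16x_2)·f_1 from 3/4x_1x_2 + 137/16x_2^2 + 2x_1 + x_2 - 9 → 73/8x_2^2 + 2x_1 + 7/16x_2 - 9
  leading term x_2^2: no divisor's leading term divides it; move 73/8x_2^2 to the remainder.
  leading term x_1: subtract (1/2)·f_1 from 2x_1 + 7/16x_2 - 9 → 31/16x_2 - 21/2
  leading term x_2: no divisor's leading term divides it; move 31/16x_2 to the remainder.
  leading term 1: no divisor's leading term divides it; move -21/2 to the remainder.
  remainder -9/16x_2^3 + 73/8x_2^2 + 31/16x_2 - 21/2 ≠ 0; add h_3 = -9/16x_2^3 + 73/8x_2^2 + 31/16x_2 - 21/2 to the basis.

The other S-polynomials (S(f_1,h_3), S(f_2,h_3)) all reduce to 0 modulo the current basis, so we have a Gröbner basis.
Inter-reduce: drop elements whose leading term is divisible by another's, tail-reduce, and make monic.
Reduced Gröbner basis: {x_2^3 - 146/9x_2^2 - 31/9x_2 + 56/3, x_1 - 3/4x_2 + 3/4}.
Label its elements g_1 = x_2^3 - 146/9x_2^2 - 31/9x_2 + 56/3, g_2 = x_1 - 3/4x_2 + 3/4.

Reduce p = -7x_1^2x_2 + 9x_1x_2^2 - 5x_1x_2 + x_1 modulo G:
  leading term x_1^2x_2: subtract (-7x_1x_2)·g_2 from -7x_1^2x_2 + 9x_1x_2^2 - 5x_1x_2 + x_1 → 15/4x_1x_2^2 + 1/4x_1x_2 + x_1
  leading term x_1x_2^2: subtract (15/4x_2^2)·g_2 from 15/4x_1x_2^2 + 1/4x_1x_2 + x_1 → 45/16x_2^3 + 1/4x_1x_2 - 45/16x_2^2 + x_1
  leading term x_2^3: subtract (45/16)·g_1 from 45/16x_2^3 + 1/4x_1x_2 - 45/16x_2^2 + x_1 → 1/4x_1x_2 + 685/16x_2^2 + x_1 + 155/16x_2 - 105/2
  leading term x_1x_2: subtract (1/4x_2)·g_2 from 1/4x_1x_2 + 685/16x_2^2 + x_1 + 155/16x_2 - 105/2 → 43x_2^2 + x_1 + 19/2x_2 - 105/2
  leading term x_2^2: no divisor's leading term divides it; move 43x_2^2 to the remainder.
  leading term x_1: subtract (1)·g_2 from x_1 + 19/2x_2 - 105/2 → 41/4x_2 - 213/4
  leading term x_2: no divisor's leading term divides it; move 41/4x_2 to the remainder.
  leading term 1: no divisor's leading term divides it; move -213/4 to the remainder.
  normal form = 43x_2^2 + 41/4x_2 - 213/4.
The normal form is nonzero, so p ∉ I. Since p minus its normal form lies in I, I + (p) = I + (r) where r = 43x_2^2 + 41/4x_2 - 213/4; decide whether this ideal is the whole ring.
Run Buchberger on G together with r (pairs among the g_i already reduce to 0 since G is a Gröbner basis):
g_1 = x_2^3 - 146/9x_2^2 - 31/9x_2 + 56/3, LT = x_2^3.
g_2 = x_1 - 3/4x_2 + 3/4, LT = x_1.
r = 43x_2^2 + 41/4x_2 - 213/4, LT = x_2^2.

S(g_1,r): lcm = x_2^3. S = -25481/1548x_2^2 - 3415/1548x_2 + 56/3.
  leading term x_2^2: subtract (-25481/66564)·r from -25481/1548x_2^2 - 3415/1548x_2 + 56/3 → 152447/88752x_2 - 152447/88752
  leading term x_2: no divisor's leading term divides it; move 152447/88752x_2 to the remainder.
  leading term 1: no divisor's leading term divides it; move -152447/88752 to the remainder.
  remainder 152447/88752x_2 - 152447/88752 ≠ 0; add m_4 = 152447/88752x_2 - 152447/88752 to the basis.

The other S-polynomials (S(g_1,g_2), S(g_2,r), S(g_1,m_4), S(g_2,m_4), S(r,m_4)) all reduce to 0 modulo the current basis, so we have a Gröbner basis.
Inter-reduce: drop elements whose leading term is divisible by another's, tail-reduce, and make monic.
Reduced Gröbner basis: {x_1, x_2 - 1}.
The reduced Gröbner basis of I + (p) is {x_1, x_2 - 1} ≠ {1}, a proper ideal, so the enlarged system stays consistent: p is independent of I, with normal form 43x_2^2 + 41/4x_2 - 213/4.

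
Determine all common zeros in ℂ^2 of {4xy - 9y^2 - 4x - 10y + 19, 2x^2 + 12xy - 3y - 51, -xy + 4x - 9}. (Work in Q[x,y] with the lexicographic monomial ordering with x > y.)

Compute a lex Gröbner basis by Buchberger's algorithm.
f_1 = 4xy - 4x - 9y^2 - 10y + 19, LT = xy.
f_2 = 2x^2 + 12xy - 3y - 51, LT = x^2.
f_3 = -xy + 4x - 9, LT = xy.

S(f_1,f_2): lcm = x^2y. S = -x^2 - 33/4xy^2 - 5/2xy + 19/4x + 3/2y^2 + 51/2y.
  leading term x^2: subtract (-1/2)·f_2 from -x^2 - 33/4xy^2 - 5/2xy + 19/4x + 3/2y^2 + 51/2y → -33/4xy^2 + 7/2xy + 19/4x + 3/2y^2 + 24y - 51/2
  leading term xy^2: subtract (-33/16y)·f_1 from -33/4xy^2 + 7/2xy + 19/4x + 3/2y^2 + 24y - 51/2 → -19/4xy + 19/4x - 297/16y^3 - 153/8y^2 + 1011/16y - 51/2
  leading term xy: subtract (-19/16)·f_1 from -19/4xy + 19/4x - 297/16y^3 - 153/8y^2 + 1011/16y - 51/2 → -297/16y^3 - 477/16y^2 + 821/16y - 47/16
  leading term y^3: no divisor's leading term divides it; move -297/16y^3 to the remainder.
  leading term y^2: no divisor's leading term divides it; move -477/16y^2 to the remainder.
  leading term y: no divisor's leading term divides it; move 821/16y to the remainder.
  leading term 1: no divisor's leading term divides it; move -47/16 to the remainder.
  remainder -297/16y^3 - 477/16y^2 + 821/16y - 47/16 ≠ 0; add h_4 = -297/16y^3 - 477/16y^2 + 821/16y - 47/16 to the basis.

S(f_1,f_3): lcm = xy. S = 3x - 9/4y^2 - 5/2y - 17/4.
  leading term x: no divisor's leading term divides it; move 3x to the remainder.
  leading term y^2: no divisor's leading term divides it; move -9/4y^2 to the remainder.
  leading term y: no divisor's leading term divides it; move -5/2y to the remainder.
  leading term 1: no divisor's leading term divides it; move -17/4 to the remainder.
  remainder 3x - 9/4y^2 - 5/2y - 17/4 ≠ 0; add h_5 = 3x - 9/4y^2 - 5/2y - 17/4 to the basis.

S(f_2,f_3): lcm = x^2y. S = 4x^2 + 6xy^2 - 9x - 3/2y^2 - 51/2y.
  leading term x^2: subtract (2)·f_2 from 4x^2 + 6xy^2 - 9x - 3/2y^2 - 51/2y → 6xy^2 - 24xy - 9x - 3/2y^2 - 39/2y + 102
  leading term xy^2: subtract (3/2y)·f_1 from 6xy^2 - 24xy - 9x - 3/2y^2 - 39/2y + 102 → -18xy - 9x + 27/2y^3 + 27/2y^2 - 48y + 102
  leading term xy: subtract (-9/2)·f_1 from -18xy - 9x + 27/2y^3 + 27/2y^2 - 48y + 102 → -27x + 27/2y^3 - 27y^2 - 93y + 375/2
  leading term x: subtract (-9)·h_5 from -27x + 27/2y^3 - 27y^2 - 93y + 375/2 → 27/2y^3 - 189/4y^2 - 231/2y + 597/4
  leading term y^3: subtract (-8/11)·h_4 from 27/2y^3 - 189/4y^2 - 231/2y + 597/4 → -3033/44y^2 - 860/11y + 6473/44
  leading term y^2: no divisor's leading term divides it; move -3033/44y^2 to the remainder.
  leading term y: no divisor's leading term divides it; move -860/11y to the remainder.
  leading term 1: no divisor's leading term divides it; move 6473/44 to the remainder.
  remainder -3033/44y^2 - 860/11y + 6473/44 ≠ 0; add h_6 = -3033/44y^2 - 860/11y + 6473/44 to the basis.

S(f_3,h_4): lcm = xy^3. S = -185/33xy^2 + 821/297xy - 47/297x + 9y^2.
  leading term xy^2: subtract (-185/132y)·f_1 from -185/33xy^2 + 821/297xy - 47/297x + 9y^2 → -844/297xy - 47/297x - 555/44y^3 - 331/66y^2 + 3515/132y
  leading term xy: subtract (-211/297)·f_1 from -844/297xy - 47/297x - 555/44y^3 - 331/66y^2 + 3515/132y → -3x - 555/44y^3 - 251/22y^2 + 23195/1188y + 4009/297
  leading term x: subtract (-1)·h_5 from -3x - 555/44y^3 - 251/22y^2 + 23195/1188y + 4009/297 → -555/44y^3 - 601/44y^2 + 20225/1188y + 10987/1188
  leading term y^3: subtract (740/1089)·h_4 from -555/44y^3 - 601/44y^2 + 20225/1188y + 10987/1188 → 1597/242y^2 - 58295/3267y + 73471/6534
  leading term y^2: subtract (-3194/33363)·h_6 from 1597/242y^2 - 58295/3267y + 73471/6534 → -2535085/100089y + 2535085/100089
  leading term y: no divisor's leading term divides it; move -2535085/100089y to the remainder.
  leading term 1: no divisor's leading term divides it; move 2535085/100089 to the remainder.
  remainder -2535085/100089y + 2535085/100089 ≠ 0; add h_7 = -2535085/100089y + 2535085/100089 to the basis.

The other S-polynomials (S(f_1,h_4), S(f_2,h_4), S(f_1,h_5), S(f_2,h_5), S(f_3,h_5), S(h_4,h_5), S(f_1,h_6), S(f_2,h_6), S(f_3,h_6), S(h_4,h_6), S(h_5,h_6), S(f_1,h_7), S(f_2,h_7), S(f_3,h_7), S(h_4,h_7), S(h_5,h_7), S(h_6,h_7)) all reduce to 0 modulo the current basis, so we have a Gröbner basis.
Inter-reduce: drop elements whose leading term is divisible by another's, tail-reduce, and make monic.
Reduced Gröbner basis: {x - 3, y - 1}.

Elimination: the polynomial y - 1 lies in the elimination ideal for y, so y ∈ {1}. For each such y, the remaining basis elements (now univariate) give the rest of the solution.
  y = 1: the earlier basis element becomes x - 3 = 0, giving x = 3 — point (3, 1).
Each listed point satisfies every original equation (direct substitution).

{(3, 1)}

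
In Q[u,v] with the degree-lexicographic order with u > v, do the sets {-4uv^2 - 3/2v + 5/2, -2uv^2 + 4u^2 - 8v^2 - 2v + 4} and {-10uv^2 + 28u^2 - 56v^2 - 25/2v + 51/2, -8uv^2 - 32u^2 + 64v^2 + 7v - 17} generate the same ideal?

Yes, the ideals are equal.

Equality of ideals is decidable: compute both reduced Gröbner bases (unique for the ordering) and check whether they agree.
Buchberger on the first generating set:
f_1 = -4uv^2 - 3/2v + 5/2, LT = uv^2.
f_2 = -2uv^2 + 4u^2 - 8v^2 - 2v + 4, LT = uv^2.

S(f_1,f_2): lcm = uv^2. S = 2u^2 - 4v^2 - 5/8v + 11/8.
  reduce S modulo (f_1, f_2):
  remainder 2u^2 - 4v^2 - 5/8v + 11/8 ≠ 0; add g_3 = 2u^2 - 4v^2 - 5/8v + 11/8 to the basis.

S(f_1,g_3): lcm = u^2v^2. S = 2v^4 + 5/16v^3 + 3/8uv - 11/16v^2 - 5/8u.
  reduce S modulo (f_1, f_2, g_3):
  remainder 2v^4 + 5/16v^3 + 3/8uv - 11/16v^2 - 5/8u ≠ 0; add g_4 = 2v^4 + 5/16v^3 + 3/8uv - 11/16v^2 - 5/8u to the basis.

The other S-polynomials (S(f_2,g_3), S(f_1,g_4), S(f_2,g_4), S(g_3,g_4)) all reduce to 0 modulo the current basis, so we have a Gröbner basis.
Inter-reduce: drop elements whose leading term is divisible by another's, tail-reduce, and make monic.
Reduced Gröbner basis: {v^4 + 5/32v^3 + 3/16uv - 11/32v^2 - 5/16u, uv^2 + 3/8v - 5/8, u^2 - 2v^2 - 5/16v + 11/16}.

Buchberger on the second generating set:
h_1 = -10uv^2 + 28u^2 - 56v^2 - 25/2v + 51/2, LT = uv^2.
h_2 = -8uv^2 - 32u^2 + 64v^2 + 7v - 17, LT = uv^2.

S(h_1,h_2): lcm = uv^2. S = -34/5u^2 + 68/5v^2 + 17/8v - 187/40.
  reduce S modulo (h_1, h_2):
  remainder -34/5u^2 + 68/5v^2 + 17/8v - 187/40 ≠ 0; add k_3 = -34/5u^2 + 68/5v^2 + 17/8v - 187/40 to the basis.

S(h_1,k_3): lcm = u^2v^2. S = 2v^4 - 14/5u^3 + 28/5uv^2 + 5/16v^3 + 5/4uv - 11/16v^2 - 51/20u.
  reduce S modulo (h_1, h_2, k_3):
  remainder 2v^4 + 5/16v^3 + 3/8uv - 11/16v^2 - 5/8u ≠ 0; add k_4 = 2v^4 + 5/16v^3 + 3/8uv - 11/16v^2 - 5/8u to the basis.

The other S-polynomials (S(h_2,k_3), S(h_1,k_4), S(h_2,k_4), S(k_3,k_4)) all reduce to 0 modulo the current basis, so we have a Gröbner basis.
Inter-reduce: drop elements whose leading term is divisible by another's, tail-reduce, and make monic.
Reduced Gröbner basis: {v^4 + 5/32v^3 + 3/16uv - 11/32v^2 - 5/16u, uv^2 + 3/8v - 5/8, u^2 - 2v^2 - 5/16v + 11/16}.

These coincide, so the ideals are equal.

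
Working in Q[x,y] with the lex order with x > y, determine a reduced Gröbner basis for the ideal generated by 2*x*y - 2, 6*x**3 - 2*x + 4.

G = {x + 2/3*y**2 - 1/3*y, y**3 - 1/2*y**2 + 3/2}

This is the nonlinear analogue of row-reducing a linear system.

f_1 = 2*x*y - 2, LT = x*y.
f_2 = 6*x**3 - 2*x + 4, LT = x**3.

S(f_1,f_2): lcm = x**3*y. S = -x**2 + 1/3*x*y - 2/3*y.
  reduce S modulo (f_1, f_2):
  remainder -x**2 - 2/3*y + 1/3 ≠ 0; add g_3 = -x**2 - 2/3*y + 1/3 to the basis.

S(f_1,g_3): lcm = x**2*y. S = -x - 2/3*y**2 + 1/3*y.
  reduce S modulo (f_1, f_2, g_3):
  remainder -x - 2/3*y**2 + 1/3*y ≠ 0; add g_4 = -x - 2/3*y**2 + 1/3*y to the basis.

S(f_1,g_4): lcm = x*y. S = -2/3*y**3 + 1/3*y**2 - 1.
  reduce S modulo (f_1, f_2, g_3, g_4):
  remainder -2/3*y**3 + 1/3*y**2 - 1 ≠ 0; add g_5 = -2/3*y**3 + 1/3*y**2 - 1 to the basis.

The other S-polynomials (S(f_2,g_3), S(f_2,g_4), S(g_3,g_4), S(f_1,g_5), S(f_2,g_5), S(g_3,g_5), S(g_4,g_5)) all reduce to 0 modulo the current basis, so we have a Gröbner basis.
Inter-reduce: drop elements whose leading term is divisible by another's, tail-reduce, and make monic.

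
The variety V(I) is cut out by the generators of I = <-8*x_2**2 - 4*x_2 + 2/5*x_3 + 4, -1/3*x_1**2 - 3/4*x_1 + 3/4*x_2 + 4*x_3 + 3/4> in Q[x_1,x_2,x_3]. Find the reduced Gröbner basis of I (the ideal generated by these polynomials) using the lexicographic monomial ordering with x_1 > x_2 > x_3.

G = {x_1**2 + 9/4*x_1 - 9/4*x_2 - 12*x_3 - 9/4, x_2**2 + 1/2*x_2 - 1/20*x_3 - 1/2}

f_1 = -8*x_2**2 - 4*x_2 + 2/5*x_3 + 4, LT = x_2**2.
f_2 = -1/3*x_1**2 - 3/4*x_1 + 3/4*x_2 + 4*x_3 + 3/4, LT = x_1**2.

The S-polynomials (S(f_1,f_2)) all reduce to 0 modulo the current basis, so we have a Gröbner basis.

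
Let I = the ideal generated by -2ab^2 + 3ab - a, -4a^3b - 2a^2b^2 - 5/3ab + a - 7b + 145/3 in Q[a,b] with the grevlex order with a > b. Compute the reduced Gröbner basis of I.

f_1 = -2ab^2 + 3ab - a, LT = ab^2.
f_2 = -4a^3b - 2a^2b^2 - 5/3ab + a - 7b + 145/3, LT = a^3b.

S(f_1,f_2): lcm = a^3b^2. S = -1/2a^2b^3 - 3/2a^3b + 1/2a^3 - 5/12ab^2 + 1/4ab - 7/4b^2 + 145/12b.
  leading term a^2b^3: subtract (1/4ab)·f_1 from -1/2a^2b^3 - 3/2a^3b + 1/2a^3 - 5/12ab^2 + 1/4ab - 7/4b^2 + 145/12b → -3/2a^3b - 3/4a^2b^2 + 1/2a^3 + 1/4a^2b - 5/12ab^2 + 1/4ab - 7/4b^2 + 145/12b
  leading term a^3b: subtract (3/8)·f_2 from -3/2a^3b - 3/4a^2b^2 + 1/2a^3 + 1/4a^2b - 5/12ab^2 + 1/4ab - 7/4b^2 + 145/12b → 1/2a^3 + 1/4a^2b - 5/12ab^2 + 7/8ab - 7/4b^2 - 3/8a + 353/24b - 145/8
  leading term a^3: no divisor's leading term divides it; move 1/2a^3 to the remainder.
  leading term a^2b: no divisor's leading term divides it; move 1/4a^2b to the remainder.
  leading term ab^2: subtract (5/24)·f_1 from -5/12ab^2 + 7/8ab - 7/4b^2 - 3/8a + 353/24b - 145/8 → 1/4ab - 7/4b^2 - 1/6a + 353/24b - 145/8
  leading term ab: no divisor's leading term divides it; move 1/4ab to the remainder.
  leading term b^2: no divisor's leading term divides it; move -7/4b^2 to the remainder.
  leading term a: no divisor's leading term divides it; move -1/6a to the remainder.
  leading term b: no divisor's leading term divides it; move 353/24b to the remainder.
  leading term 1: no divisor's leading term divides it; move -145/8 to the remainder.
  remainder 1/2a^3 + 1/4a^2b + 1/4ab - 7/4b^2 - 1/6a + 353/24b - 145/8 ≠ 0; add g_3 = 1/2a^3 + 1/4a^2b + 1/4ab - 7/4b^2 - 1/6a + 353/24b - 145/8 to the basis.

S(f_1,g_3): lcm = a^3b^2. S = -1/2a^2b^3 - 3/2a^3b - 1/2ab^3 + 7/2b^4 + 1/2a^3 + 1/3ab^2 - 353/12b^3 + 145/4b^2.
  leading term a^2b^3: subtract (1/4ab)·f_1 from -1/2a^2b^3 - 3/2a^3b - 1/2ab^3 + 7/2b^4 + 1/2a^3 + 1/3ab^2 - 353/12b^3 + 145/4b^2 → -3/2a^3b - 3/4a^2b^2 - 1/2ab^3 + 7/2b^4 + 1/2a^3 + 1/4a^2b + 1/3ab^2 - 353/12b^3 + 145/4b^2
  leading term a^3b: subtract (3/8)·f_2 from -3/2a^3b - 3/4a^2b^2 - 1/2ab^3 + 7/2b^4 + 1/2a^3 + 1/4a^2b + 1/3ab^2 - 353/12b^3 + 145/4b^2 → -1/2ab^3 + 7/2b^4 + 1/2a^3 + 1/4a^2b + 1/3ab^2 - 353/12b^3 + 5/8ab + 145/4b^2 - 3/8a + 21/8b - 145/8
  leading term ab^3: subtract (1/4b)·f_1 from -1/2ab^3 + 7/2b^4 + 1/2a^3 + 1/4a^2b + 1/3ab^2 - 353/12b^3 + 5/8ab + 145/4b^2 - 3/8a + 21/8b - 145/8 → 7/2b^4 + 1/2a^3 + 1/4a^2b - 5/12ab^2 - 353/12b^3 + 7/8ab + 145/4b^2 - 3/8a + 21/8b - 145/8
  leading term b^4: no divisor's leading term divides it; move 7/2b^4 to the remainder.
  leading term a^3: subtract (1)·g_3 from 1/2a^3 + 1/4a^2b - 5/12ab^2 - 353/12b^3 + 7/8ab + 145/4b^2 - 3/8a + 21/8b - 145/8 → -5/12ab^2 - 353/12b^3 + 5/8ab + 38b^2 - 5/24a - 145/12b
  leading term ab^2: subtract (5/24)·f_1 from -5/12ab^2 - 353/12b^3 + 5/8ab + 38b^2 - 5/24a - 145/12b → -353/12b^3 + 38b^2 - 145/12b
  leading term b^3: no divisor's leading term divides it; move -353/12b^3 to the remainder.
  leading term b^2: no divisor's leading term divides it; move 38b^2 to the remainder.
  leading term b: no divisor's leading term divides it; move -145/12b to the remainder.
  remainder 7/2b^4 - 353/12b^3 + 38b^2 - 145/12b ≠ 0; add g_4 = 7/2b^4 - 353/12b^3 + 38b^2 - 145/12b to the basis.

S(f_2,g_3): lcm = a^3b. S = -1/2ab^2 + 7/2b^3 + 3/4ab - 353/12b^2 - 1/4a + 38b - 145/12.
  leading term ab^2: subtract (1/4)·f_1 from -1/2ab^2 + 7/2b^3 + 3/4ab - 353/12b^2 - 1/4a + 38b - 145/12 → 7/2b^3 - 353/12b^2 + 38b - 145/12
  leading term b^3: no divisor's leading term divides it; move 7/2b^3 to the remainder.
  leading term b^2: no divisor's leading term divides it; move -353/12b^2 to the remainder.
  leading term b: no divisor's leading term divides it; move 38b to the remainder.
  leading term 1: no divisor's leading term divides it; move -145/12 to the remainder.
  remainder 7/2b^3 - 353/12b^2 + 38b - 145/12 ≠ 0; add g_5 = 7/2b^3 - 353/12b^2 + 38b - 145/12 to the basis.

The other S-polynomials (S(f_1,g_4), S(f_2,g_4), S(g_3,g_4), S(f_1,g_5), S(f_2,g_5), S(g_3,g_5), S(g_4,g_5)) all reduce to 0 modulo the current basis, so we have a Gröbner basis.
Inter-reduce: drop elements whose leading term is divisible by another's, tail-reduce, and make monic.

G = {a^3 + 1/2a^2b + 1/2ab - 7/2b^2 - 1/3a + 353/12b - 145/4, ab^2 - 3/2ab + 1/2a, b^3 - 353/42b^2 + 76/7b - 145/42}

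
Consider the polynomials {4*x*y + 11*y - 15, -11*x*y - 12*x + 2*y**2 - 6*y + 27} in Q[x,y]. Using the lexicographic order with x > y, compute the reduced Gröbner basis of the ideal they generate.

G = {x - 1/6*y**2 - 97/48*y + 19/16, y**3 + 97/8*y**2 + 75/8*y - 45/2}

Buchberger's algorithm terminates because the ascending chain of leading-term ideals stabilizes.

f_1 = 4*x*y + 11*y - 15, LT = x*y.
f_2 = -11*x*y - 12*x + 2*y**2 - 6*y + 27, LT = x*y.

S(f_1,f_2): lcm = x*y. S = -12/11*x + 2/11*y**2 + 97/44*y - 57/44.
  reduce S modulo (f_1, f_2):
  remainder -12/11*x + 2/11*y**2 + 97/44*y - 57/44 ≠ 0; add g_3 = -12/11*x + 2/11*y**2 + 97/44*y - 57/44 to the basis.

S(f_1,g_3): lcm = x*y. S = 1/6*y**3 + 97/48*y**2 + 25/16*y - 15/4.
  reduce S modulo (f_1, f_2, g_3):
  remainder 1/6*y**3 + 97/48*y**2 + 25/16*y - 15/4 ≠ 0; add g_4 = 1/6*y**3 + 97/48*y**2 + 25/16*y - 15/4 to the basis.

The other S-polynomials (S(f_2,g_3), S(f_1,g_4), S(f_2,g_4), S(g_3,g_4)) all reduce to 0 modulo the current basis, so we have a Gröbner basis.
Inter-reduce: drop elements whose leading term is divisible by another's, tail-reduce, and make monic.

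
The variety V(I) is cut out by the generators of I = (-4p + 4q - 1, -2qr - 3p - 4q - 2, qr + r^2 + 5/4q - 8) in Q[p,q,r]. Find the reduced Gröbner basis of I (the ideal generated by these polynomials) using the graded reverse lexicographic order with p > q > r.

Buchberger's algorithm terminates because the ascending chain of leading-term ideals stabilizes.

f_1 = -4p + 4q - 1, LT = p.
f_2 = -2qr - 3p - 4q - 2, LT = qr.
f_3 = qr + r^2 + 5/4q - 8, LT = qr.

S(f_2,f_3): lcm = qr. S = -r^2 + 3/2p + 3/4q + 9.
  reduce S modulo (f_1, f_2, f_3):
  remainder -r^2 + 9/4q + 69/8 ≠ 0; add g_4 = -r^2 + 9/4q + 69/8 to the basis.

S(f_2,g_4): lcm = qr^2. S = 9/4q^2 + 3/2pr + 2qr + 69/8q + r.
  reduce S modulo (f_1, f_2, f_3, g_4):
  remainder 9/4q^2 - 29/8q + 5/8r - 35/16 ≠ 0; add g_5 = 9/4q^2 - 29/8q + 5/8r - 35/16 to the basis.

The other S-polynomials (S(f_1,f_2), S(f_1,f_3), S(f_1,g_4), S(f_3,g_4), S(f_1,g_5), S(f_2,g_5), S(f_3,g_5), S(g_4,g_5)) all reduce to 0 modulo the current basis, so we have a Gröbner basis.
Inter-reduce: drop elements whose leading term is divisible by another's, tail-reduce, and make monic.

G = {q^2 - 29/18q + 5/18r - 35/36, qr + 7/2q + 5/8, r^2 - 9/4q - 69/8, p - q + 1/4}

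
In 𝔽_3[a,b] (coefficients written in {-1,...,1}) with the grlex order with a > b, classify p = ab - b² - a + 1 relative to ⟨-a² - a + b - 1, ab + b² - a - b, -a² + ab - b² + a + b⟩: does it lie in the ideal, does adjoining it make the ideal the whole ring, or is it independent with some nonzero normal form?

First compute the reduced Gröbner basis of I by Buchberger's algorithm.
f_1 = -a² - a + b - 1, LT = a².
f_2 = ab + b² - a - b, LT = ab.
f_3 = -a² + ab - b² + a + b, LT = a².

S(f_1,f_2): lcm = a²b. S = -ab² + a² - ab - b² + b.
  reduce S modulo (f_1, f_2, f_3):
  remainder b³ - 1 ≠ 0; add h_4 = b³ - 1 to the basis.

S(f_1,f_3): lcm = a². S = ab - b² - a + 1.
  reduce S modulo (f_1, f_2, f_3, h_4):
  remainder b² + b + 1 ≠ 0; add h_5 = b² + b + 1 to the basis.

The other S-polynomials (S(f_2,f_3), S(f_1,h_4), S(f_2,h_4), S(f_3,h_4), S(f_1,h_5), S(f_2,h_5), S(f_3,h_5), S(h_4,h_5)) all reduce to 0 modulo the current basis, so we have a Gröbner basis.
Inter-reduce: drop elements whose leading term is divisible by another's, tail-reduce, and make monic.
Reduced Gröbner basis: {a² + a - b + 1, ab - a + b - 1, b² + b + 1}.
Label its elements g_1 = a² + a - b + 1, g_2 = ab - a + b - 1, g_3 = b² + b + 1.

Reduce p = ab - b² - a + 1 modulo G:
  leading term ab: subtract (1)·g_2 from ab - b² - a + 1 → -b² - b - 1
  leading term b²: subtract (-1)·g_3 from -b² - b - 1 → 0
  normal form = 0.
Since the normal form is 0, p ∈ I.

ab - b² - a + 1 lies in I (it reduces to 0).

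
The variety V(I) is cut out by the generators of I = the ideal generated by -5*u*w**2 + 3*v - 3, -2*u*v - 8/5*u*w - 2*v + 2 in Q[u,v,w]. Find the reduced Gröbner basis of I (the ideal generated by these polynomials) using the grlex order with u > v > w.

G = {u*w**2 - 3/5*v + 3/5, v*w**2 + 3/5*v**2 + 12/25*v*w - w**2 - 3/5*v - 12/25*w, u*v + 4/5*u*w + v - 1}

f_1 = -5*u*w**2 + 3*v - 3, LT = u*w**2.
f_2 = -2*u*v - 8/5*u*w - 2*v + 2, LT = u*v.

S(f_1,f_2): lcm = u*v*w**2. S = -4/5*u*w**3 - v*w**2 - 3/5*v**2 + w**2 + 3/5*v.
  reduce S modulo (f_1, f_2):
  remainder -v*w**2 - 3/5*v**2 - 12/25*v*w + w**2 + 3/5*v + 12/25*w ≠ 0; add g_3 = -v*w**2 - 3/5*v**2 - 12/25*v*w + w**2 + 3/5*v + 12/25*w to the basis.

The other S-polynomials (S(f_1,g_3), S(f_2,g_3)) all reduce to 0 modulo the current basis, so we have a Gröbner basis.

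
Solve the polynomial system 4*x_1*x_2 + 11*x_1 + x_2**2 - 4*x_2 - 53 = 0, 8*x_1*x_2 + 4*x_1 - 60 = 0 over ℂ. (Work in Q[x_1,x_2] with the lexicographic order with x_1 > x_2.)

Compute a lex Gröbner basis by Buchberger's algorithm.
f_1 = 4*x_1*x_2 + 11*x_1 + x_2**2 - 4*x_2 - 53, LT = x_1*x_2.
f_2 = 8*x_1*x_2 + 4*x_1 - 60, LT = x_1*x_2.

S(f_1,f_2): lcm = x_1*x_2. S = 9/4*x_1 + 1/4*x_2**2 - x_2 - 23/4.
  leading term x_1: no divisor's leading term divides it; move 9/4*x_1 to the remainder.
  leading term x_2**2: no divisor's leading term divides it; move 1/4*x_2**2 to the remainder.
  leading term x_2: no divisor's leading term divides it; move -x_2 to the remainder.
  leading term 1: no divisor's leading term divides it; move -23/4 to the remainder.
  remainder 9/4*x_1 + 1/4*x_2**2 - x_2 - 23/4 ≠ 0; add h_3 = 9/4*x_1 + 1/4*x_2**2 - x_2 - 23/4 to the basis.

S(f_1,h_3): lcm = x_1*x_2. S = 11/4*x_1 - 1/9*x_2**3 + 25/36*x_2**2 + 14/9*x_2 - 53/4.
  leading term x_1: subtract (11/9)·h_3 from 11/4*x_1 - 1/9*x_2**3 + 25/36*x_2**2 + 14/9*x_2 - 53/4 → -1/9*x_2**3 + 7/18*x_2**2 + 25/9*x_2 - 56/9
  leading term x_2**3: no divisor's leading term divides it; move -1/9*x_2**3 to the remainder.
  leading term x_2**2: no divisor's leading term divides it; move 7/18*x_2**2 to the remainder.
  leading term x_2: no divisor's leading term divides it; move 25/9*x_2 to the remainder.
  leading term 1: no divisor's leading term divides it; move -56/9 to the remainder.
  remainder -1/9*x_2**3 + 7/18*x_2**2 + 25/9*x_2 - 56/9 ≠ 0; add h_4 = -1/9*x_2**3 + 7/18*x_2**2 + 25/9*x_2 - 56/9 to the basis.

The other S-polynomials (S(f_2,h_3), S(f_1,h_4), S(f_2,h_4), S(h_3,h_4)) all reduce to 0 modulo the current basis, so we have a Gröbner basis.
Inter-reduce: drop elements whose leading term is divisible by another's, tail-reduce, and make monic.
Reduced Gröbner basis: {x_1 + 1/9*x_2**2 - 4/9*x_2 - 23/9, x_2**3 - 7/2*x_2**2 - 25*x_2 + 56}.

From the last basis element, x_2**3 - 7/2*x_2**2 - 25*x_2 + 56 = 0, so x_2 takes values in {2, 3/4 - sqrt(457)/4, 3/4 + sqrt(457)/4}. Each choice, substituted upward through the basis, yields the corresponding point(s) of the solution set.
  x_2 = 2: the earlier basis element becomes x_1 - 3 = 0, giving x_1 = 3 — point (3, 2).
  x_2 = 3/4 - sqrt(457)/4: the earlier basis element becomes x_1 + 25/72 + 5*sqrt(457)/72 = 0, giving x_1 = -5*sqrt(457)/72 - 25/72 — point (-5*sqrt(457)/72 - 25/72, 3/4 - sqrt(457)/4).
  x_2 = 3/4 + sqrt(457)/4: the earlier basis element becomes x_1 - 5*sqrt(457)/72 + 25/72 = 0, giving x_1 = -25/72 + 5*sqrt(457)/72 — point (-25/72 + 5*sqrt(457)/72, 3/4 + sqrt(457)/4).

{(3, 2), (-5*sqrt(457)/72 - 25/72, 3/4 - sqrt(457)/4), (-25/72 + 5*sqrt(457)/72, 3/4 + sqrt(457)/4)}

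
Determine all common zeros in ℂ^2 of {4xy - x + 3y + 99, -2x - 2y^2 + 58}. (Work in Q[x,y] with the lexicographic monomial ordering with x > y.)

Compute a lex Gröbner basis by Buchberger's algorithm.
f_1 = 4xy - x + 3y + 99, LT = xy.
f_2 = -2x - 2y^2 + 58, LT = x.

S(f_1,f_2): lcm = xy. S = -1/4x - y^3 + 119/4y + 99/4.
  leading term x: subtract (1/8)·f_2 from -1/4x - y^3 + 119/4y + 99/4 → -y^3 + 1/4y^2 + 119/4y + 35/2
  leading term y^3: no divisor's leading term divides it; move -y^3 to the remainder.
  leading term y^2: no divisor's leading term divides it; move 1/4y^2 to the remainder.
  leading term y: no divisor's leading term divides it; move 119/4y to the remainder.
  leading term 1: no divisor's leading term divides it; move 35/2 to the remainder.
  remainder -y^3 + 1/4y^2 + 119/4y + 35/2 ≠ 0; add h_3 = -y^3 + 1/4y^2 + 119/4y + 35/2 to the basis.

The other S-polynomials (S(f_1,h_3), S(f_2,h_3)) all reduce to 0 modulo the current basis, so we have a Gröbner basis.
Inter-reduce: drop elements whose leading term is divisible by another's, tail-reduce, and make monic.
Reduced Gröbner basis: {x + y^2 - 29, y^3 - 1/4y^2 - 119/4y - 35/2}.

From the last basis element, y^3 - 1/4y^2 - 119/4y - 35/2 = 0, so y takes values in {-5, 21/8 - sqrt(665)/8, 21/8 + sqrt(665)/8}. Each choice, substituted upward through the basis, yields the corresponding point(s) of the solution set.
  y = -5: the earlier basis element becomes x - 4 = 0, giving x = 4 — point (4, -5).
  y = 21/8 - sqrt(665)/8: the earlier basis element becomes x - 21*sqrt(665)/32 - 375/32 = 0, giving x = 375/32 + 21*sqrt(665)/32 — point (375/32 + 21*sqrt(665)/32, 21/8 - sqrt(665)/8).
  y = 21/8 + sqrt(665)/8: the earlier basis element becomes x - 375/32 + 21*sqrt(665)/32 = 0, giving x = 375/32 - 21*sqrt(665)/32 — point (375/32 - 21*sqrt(665)/32, 21/8 + sqrt(665)/8).
Check: every point annihilates each of the original generators.

{(4, -5), (375/32 + 21*sqrt(665)/32, 21/8 - sqrt(665)/8), (375/32 - 21*sqrt(665)/32, 21/8 + sqrt(665)/8)}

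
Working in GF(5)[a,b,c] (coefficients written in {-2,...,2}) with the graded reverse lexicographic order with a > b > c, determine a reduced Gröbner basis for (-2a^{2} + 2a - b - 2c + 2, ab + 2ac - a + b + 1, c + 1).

f_1 = -2a^{2} + 2a - b - 2c + 2, LT = a^{2}.
f_2 = ab + 2ac - a + b + 1, LT = ab.
f_3 = c + 1, LT = c.

S(f_1,f_2): lcm = a^{2}b. S = -2a^{2}c + a^{2} - 2ab - 2b^{2} + bc - a - b.
  reduce S modulo (f_1, f_2, f_3):
  remainder -2b^{2} + a + b - 2 ≠ 0; add g_4 = -2b^{2} + a + b - 2 to the basis.

The other S-polynomials (S(f_1,f_3), S(f_2,f_3), S(f_1,g_4), S(f_2,g_4), S(f_3,g_4)) all reduce to 0 modulo the current basis, so we have a Gröbner basis.

G = {a^{2} - a - 2b - 2, ab + 2a + b + 1, b^{2} + 2a + 2b + 1, c + 1}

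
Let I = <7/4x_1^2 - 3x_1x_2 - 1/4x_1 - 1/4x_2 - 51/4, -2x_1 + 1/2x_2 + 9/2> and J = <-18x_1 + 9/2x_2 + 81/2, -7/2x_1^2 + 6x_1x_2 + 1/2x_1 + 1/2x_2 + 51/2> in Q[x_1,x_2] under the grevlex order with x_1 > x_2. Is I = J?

Yes, the ideals are equal.

Since reduced Gröbner bases are canonical representatives of ideals under a given ordering, it suffices to compute and compare them.
Buchberger on the first generating set:
f_1 = 7/4x_1^2 - 3x_1x_2 - 1/4x_1 - 1/4x_2 - 51/4, LT = x_1^2.
f_2 = -2x_1 + 1/2x_2 + 9/2, LT = x_1.

S(f_1,f_2): lcm = x_1^2. S = -41/28x_1x_2 + 59/28x_1 - 1/7x_2 - 51/7.
  leading term x_1x_2: subtract (41/56x_2)·f_2 from -41/28x_1x_2 + 59/28x_1 - 1/7x_2 - 51/7 → -41/112x_2^2 + 59/28x_1 - 55/16x_2 - 51/7
  leading term x_2^2: no divisor's leading term divides it; move -41/112x_2^2 to the remainder.
  leading term x_1: subtract (-59/56)·f_2 from 59/28x_1 - 55/16x_2 - 51/7 → -163/56x_2 - 285/112
  leading term x_2: no divisor's leading term divides it; move -163/56x_2 to the remainder.
  leading term 1: no divisor's leading term divides it; move -285/112 to the remainder.
  remainder -41/112x_2^2 - 163/56x_2 - 285/112 ≠ 0; add g_3 = -41/112x_2^2 - 163/56x_2 - 285/112 to the basis.

The other S-polynomials (S(f_1,g_3), S(f_2,g_3)) all reduce to 0 modulo the current basis, so we have a Gröbner basis.
Inter-reduce: drop elements whose leading term is divisible by another's, tail-reduce, and make monic.
Reduced Gröbner basis: {x_2^2 + 326/41x_2 + 285/41, x_1 - 1/4x_2 - 9/4}.

Buchberger on the second generating set:
h_1 = -18x_1 + 9/2x_2 + 81/2, LT = x_1.
h_2 = -7/2x_1^2 + 6x_1x_2 + 1/2x_1 + 1/2x_2 + 51/2, LT = x_1^2.

S(h_1,h_2): lcm = x_1^2. S = 41/28x_1x_2 - 59/28x_1 + 1/7x_2 + 51/7.
  leading term x_1x_2: subtract (-41/504x_2)·h_1 from 41/28x_1x_2 - 59/28x_1 + 1/7x_2 + 51/7 → 41/112x_2^2 - 59/28x_1 + 55/16x_2 + 51/7
  leading term x_2^2: no divisor's leading term divides it; move 41/112x_2^2 to the remainder.
  leading term x_1: subtract (59/504)·h_1 from -59/28x_1 + 55/16x_2 + 51/7 → 163/56x_2 + 285/112
  leading term x_2: no divisor's leading term divides it; move 163/56x_2 to the remainder.
  leading term 1: no divisor's leading term divides it; move 285/112 to the remainder.
  remainder 41/112x_2^2 + 163/56x_2 + 285/112 ≠ 0; add k_3 = 41/112x_2^2 + 163/56x_2 + 285/112 to the basis.

The other S-polynomials (S(h_1,k_3), S(h_2,k_3)) all reduce to 0 modulo the current basis, so we have a Gröbner basis.
Inter-reduce: drop elements whose leading term is divisible by another's, tail-reduce, and make monic.
Reduced Gröbner basis: {x_2^2 + 326/41x_2 + 285/41, x_1 - 1/4x_2 - 9/4}.

Same reduced basis, so the two generating sets span the same ideal.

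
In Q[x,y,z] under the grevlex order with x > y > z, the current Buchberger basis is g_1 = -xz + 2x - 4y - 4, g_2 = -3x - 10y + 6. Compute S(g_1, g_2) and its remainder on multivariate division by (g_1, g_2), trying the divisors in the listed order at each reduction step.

S(g_1, g_2) = -\tfrac{10}{3}yz - 2x + 4y + 2z + 4; remainder on division = -\tfrac{10}{3}yz + \tfrac{32}{3}y + 2z.

lcm(LM(g_1), LM(g_2)) = xz.
S = (lcm/LT(g_1))·g_1 − (lcm/LT(g_2))·g_2 = -\tfrac{10}{3}yz - 2x + 4y + 2z + 4.
Reduce S modulo (g_1, g_2) in that order:
  leading term yz: no divisor's leading term divides it; move -\tfrac{10}{3}yz to the remainder.
  leading term x: subtract (\tfrac{2}{3})·g_2 from -2x + 4y + 2z + 4 → \tfrac{32}{3}y + 2z
  leading term y: no divisor's leading term divides it; move \tfrac{32}{3}y to the remainder.
  leading term z: no divisor's leading term divides it; move 2z to the remainder.
The remainder -\tfrac{10}{3}yz + \tfrac{32}{3}y + 2z is nonzero, so it would be added as the next basis element.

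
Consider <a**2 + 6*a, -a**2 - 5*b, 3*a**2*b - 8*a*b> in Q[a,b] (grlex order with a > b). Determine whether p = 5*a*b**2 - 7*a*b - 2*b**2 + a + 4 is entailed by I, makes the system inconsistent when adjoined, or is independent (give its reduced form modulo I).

First compute the reduced Gröbner basis of I by Buchberger's algorithm.
f_1 = a**2 + 6*a, LT = a**2.
f_2 = -a**2 - 5*b, LT = a**2.
f_3 = 3*a**2*b - 8*a*b, LT = a**2*b.

S(f_1,f_2): lcm = a**2. S = 6*a - 5*b.
  reduce S modulo (f_1, f_2, f_3):
  remainder 6*a - 5*b ≠ 0; add h_4 = 6*a - 5*b to the basis.

S(f_1,f_3): lcm = a**2*b. S = 26/3*a*b.
  reduce S modulo (f_1, f_2, f_3, h_4):
  remainder 65/9*b**2 ≠ 0; add h_5 = 65/9*b**2 to the basis.

S(f_1,h_4): lcm = a**2. S = 5/6*a*b + 6*a.
  reduce S modulo (f_1, f_2, f_3, h_4, h_5):
  remainder 5*b ≠ 0; add h_6 = 5*b to the basis.

The other S-polynomials (S(f_2,f_3), S(f_2,h_4), S(f_3,h_4), S(f_1,h_5), S(f_2,h_5), S(f_3,h_5), S(h_4,h_5), S(f_1,h_6), S(f_2,h_6), S(f_3,h_6), S(h_4,h_6), S(h_5,h_6)) all reduce to 0 modulo the current basis, so we have a Gröbner basis.
Inter-reduce: drop elements whose leading term is divisible by another's, tail-reduce, and make monic.
Reduced Gröbner basis: {a, b}.
Label its elements g_1 = a, g_2 = b.

Reduce p = 5*a*b**2 - 7*a*b - 2*b**2 + a + 4 modulo G:
  leading term a*b**2: subtract (5*b**2)·g_1 from 5*a*b**2 - 7*a*b - 2*b**2 + a + 4 → -7*a*b - 2*b**2 + a + 4
  leading term a*b: subtract (-7*b)·g_1 from -7*a*b - 2*b**2 + a + 4 → -2*b**2 + a + 4
  leading term b**2: subtract (-2*b)·g_2 from -2*b**2 + a + 4 → a + 4
  leading term a: subtract (1)·g_1 from a + 4 → 4
  leading term 1: no divisor's leading term divides it; move 4 to the remainder.
  normal form = 4.
The normal form is nonzero, so p ∉ I. Since p minus its normal form lies in I, I + (p) = I + (r) where r = 4; decide whether this ideal is the whole ring.
Here r = 4 is a nonzero constant, hence a unit: 1 ∈ I + (p), the Gröbner basis of I + (p) is {1}, and the enlarged system has no common solution — adjoining p is inconsistent.

Adjoining 5*a*b**2 - 7*a*b - 2*b**2 + a + 4 makes the ideal the whole ring: the system is inconsistent.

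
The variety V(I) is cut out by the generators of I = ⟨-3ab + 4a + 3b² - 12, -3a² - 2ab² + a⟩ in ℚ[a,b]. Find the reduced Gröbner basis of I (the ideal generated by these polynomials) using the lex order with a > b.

f_1 = -3ab + 4a + 3b² - 12, LT = ab.
f_2 = -3a² - 2ab² + a, LT = a².

S(f_1,f_2): lcm = a²b. S = -4/3a² - ⅔ab³ - ab² + ⅓ab + 4a.
  leading term a²: subtract (4/9)·f_2 from -4/3a² - ⅔ab³ - ab² + ⅓ab + 4a → -⅔ab³ - 1/9ab² + ⅓ab + 32/9a
  leading term ab³: subtract (2/9b²)·f_1 from -⅔ab³ - 1/9ab² + ⅓ab + 32/9a → -ab² + ⅓ab + 32/9a - ⅔b⁴ + 8/3b²
  leading term ab²: subtract (⅓b)·f_1 from -ab² + ⅓ab + 32/9a - ⅔b⁴ + 8/3b² → -ab + 32/9a - ⅔b⁴ - b³ + 8/3b² + 4b
  leading term ab: subtract (⅓)·f_1 from -ab + 32/9a - ⅔b⁴ - b³ + 8/3b² + 4b → 20/9a - ⅔b⁴ - b³ + 5/3b² + 4b + 4
  leading term a: no divisor's leading term divides it; move 20/9a to the remainder.
  leading term b⁴: no divisor's leading term divides it; move -⅔b⁴ to the remainder.
  leading term b³: no divisor's leading term divides it; move -b³ to the remainder.
  leading term b²: no divisor's leading term divides it; move 5/3b² to the remainder.
  leading term b: no divisor's leading term divides it; move 4b to the remainder.
  leading term 1: no divisor's leading term divides it; move 4 to the remainder.
  remainder 20/9a - ⅔b⁴ - b³ + 5/3b² + 4b + 4 ≠ 0; add g_3 = 20/9a - ⅔b⁴ - b³ + 5/3b² + 4b + 4 to the basis.

S(f_1,g_3): lcm = ab. S = -4/3a + 3/10b⁵ + 9/20b⁴ - ¾b³ - 14/5b² - 9/5b + 4.
  leading term a: subtract (-⅗)·g_3 from -4/3a + 3/10b⁵ + 9/20b⁴ - ¾b³ - 14/5b² - 9/5b + 4 → 3/10b⁵ + 1/20b⁴ - 27/20b³ - 9/5b² + ⅗b + 32/5
  leading term b⁵: no divisor's leading term divides it; move 3/10b⁵ to the remainder.
  leading term b⁴: no divisor's leading term divides it; move 1/20b⁴ to the remainder.
  leading term b³: no divisor's leading term divides it; move -27/20b³ to the remainder.
  leading term b²: no divisor's leading term divides it; move -9/5b² to the remainder.
  leading term b: no divisor's leading term divides it; move ⅗b to the remainder.
  leading term 1: no divisor's leading term divides it; move 32/5 to the remainder.
  remainder 3/10b⁵ + 1/20b⁴ - 27/20b³ - 9/5b² + ⅗b + 32/5 ≠ 0; add g_4 = 3/10b⁵ + 1/20b⁴ - 27/20b³ - 9/5b² + ⅗b + 32/5 to the basis.

The other S-polynomials (S(f_2,g_3), S(f_1,g_4), S(f_2,g_4), S(g_3,g_4)) all reduce to 0 modulo the current basis, so we have a Gröbner basis.
Inter-reduce: drop elements whose leading term is divisible by another's, tail-reduce, and make monic.

G = {a - 3/10b⁴ - 9/20b³ + ¾b² + 9/5b + 9/5, b⁵ + ⅙b⁴ - 9/2b³ - 6b² + 2b + 64/3}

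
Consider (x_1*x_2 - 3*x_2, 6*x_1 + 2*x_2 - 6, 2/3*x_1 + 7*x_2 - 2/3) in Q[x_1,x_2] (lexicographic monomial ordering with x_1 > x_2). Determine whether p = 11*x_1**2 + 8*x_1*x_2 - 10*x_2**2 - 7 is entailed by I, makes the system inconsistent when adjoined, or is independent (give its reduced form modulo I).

Adjoining 11*x_1**2 + 8*x_1*x_2 - 10*x_2**2 - 7 makes the ideal the whole ring: the system is inconsistent.

First compute the reduced Gröbner basis of I by Buchberger's algorithm.
f_1 = x_1*x_2 - 3*x_2, LT = x_1*x_2.
f_2 = 6*x_1 + 2*x_2 - 6, LT = x_1.
f_3 = 2/3*x_1 + 7*x_2 - 2/3, LT = x_1.

S(f_1,f_2): lcm = x_1*x_2. S = -1/3*x_2**2 - 2*x_2.
  leading term x_2**2: no divisor's leading term divides it; move -1/3*x_2**2 to the remainder.
  leading term x_2: no divisor's leading term divides it; move -2*x_2 to the remainder.
  remainder -1/3*x_2**2 - 2*x_2 ≠ 0; add h_4 = -1/3*x_2**2 - 2*x_2 to the basis.

S(f_1,f_3): lcm = x_1*x_2. S = -21/2*x_2**2 - 2*x_2.
  leading term x_2**2: subtract (63/2)·h_4 from -21/2*x_2**2 - 2*x_2 → 61*x_2
  leading term x_2: no divisor's leading term divides it; move 61*x_2 to the remainder.
  remainder 61*x_2 ≠ 0; add h_5 = 61*x_2 to the basis.

The other S-polynomials (S(f_2,f_3), S(f_1,h_4), S(f_2,h_4), S(f_3,h_4), S(f_1,h_5), S(f_2,h_5), S(f_3,h_5), S(h_4,h_5)) all reduce to 0 modulo the current basis, so we have a Gröbner basis.
Inter-reduce: drop elements whose leading term is divisible by another's, tail-reduce, and make monic.
Reduced Gröbner basis: {x_1 - 1, x_2}.
Label its elements g_1 = x_1 - 1, g_2 = x_2.

Reduce p = 11*x_1**2 + 8*x_1*x_2 - 10*x_2**2 - 7 modulo G:
  leading term x_1**2: subtract (11*x_1)·g_1 from 11*x_1**2 + 8*x_1*x_2 - 10*x_2**2 - 7 → 8*x_1*x_2 + 11*x_1 - 10*x_2**2 - 7
  leading term x_1*x_2: subtract (8*x_2)·g_1 from 8*x_1*x_2 + 11*x_1 - 10*x_2**2 - 7 → 11*x_1 - 10*x_2**2 + 8*x_2 - 7
  leading term x_1: subtract (11)·g_1 from 11*x_1 - 10*x_2**2 + 8*x_2 - 7 → -10*x_2**2 + 8*x_2 + 4
  leading term x_2**2: subtract (-10*x_2)·g_2 from -10*x_2**2 + 8*x_2 + 4 → 8*x_2 + 4
  leading term x_2: subtract (8)·g_2 from 8*x_2 + 4 → 4
  leading term 1: no divisor's leading term divides it; move 4 to the remainder.
  normal form = 4.
The normal form is nonzero, so p ∉ I. Since p minus its normal form lies in I, I + (p) = I + (r) where r = 4; decide whether this ideal is the whole ring.
Here r = 4 is a nonzero constant, hence a unit: 1 ∈ I + (p), the Gröbner basis of I + (p) is {1}, and the enlarged system has no common solution — adjoining p is inconsistent.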